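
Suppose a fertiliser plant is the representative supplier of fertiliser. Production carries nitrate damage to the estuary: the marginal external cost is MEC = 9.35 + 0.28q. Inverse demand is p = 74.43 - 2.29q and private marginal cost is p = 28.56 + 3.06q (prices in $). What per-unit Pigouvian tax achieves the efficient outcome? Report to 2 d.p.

Social marginal cost = private MC + MEC = 37.91 + 3.34q.
Set SMC = demand: 37.91 + 3.34q = 74.43 - 2.29q → q* = 6.4867.
The Pigouvian tax equals MEC at q*: 9.35 + 0.28×6.4867 = 11.1663.

tax = $11.17 per unit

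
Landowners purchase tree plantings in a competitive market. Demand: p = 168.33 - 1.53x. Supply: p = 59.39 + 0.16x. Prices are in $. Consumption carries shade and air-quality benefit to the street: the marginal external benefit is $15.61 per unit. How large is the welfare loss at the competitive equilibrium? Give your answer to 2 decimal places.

DWL = $72.09

Market equilibrium (private): 59.39 + 0.16x = 168.33 - 1.53x → x_m = 64.4615.
Social marginal benefit = demand + MEB = 183.94 - 1.53x.
Set SMB = MC: 183.94 - 1.53x = 59.39 + 0.16x → x* = 73.6982.
The welfare-loss triangle has base |x_m − x*| and height MEB(x_m) (the vertical gap between SMB and MC is zero at x* and MEB at x_m).
DWL = ½ × 9.2367 × 15.6100 = 72.0924.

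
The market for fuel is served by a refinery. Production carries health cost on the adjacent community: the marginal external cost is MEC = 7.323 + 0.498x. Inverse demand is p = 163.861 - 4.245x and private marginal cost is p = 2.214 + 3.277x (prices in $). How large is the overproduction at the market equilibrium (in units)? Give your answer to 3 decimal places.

Market equilibrium (private): 2.214 + 3.277x = 163.861 - 4.245x → x_m = 21.4899.
Social marginal cost = private MC + MEC = 9.537 + 3.775x.
Set SMC = demand: 9.537 + 3.775x = 163.861 - 4.245x → x* = 19.2424.
Gap = |21.4899 − 19.2424| = 2.2475.

2.248 units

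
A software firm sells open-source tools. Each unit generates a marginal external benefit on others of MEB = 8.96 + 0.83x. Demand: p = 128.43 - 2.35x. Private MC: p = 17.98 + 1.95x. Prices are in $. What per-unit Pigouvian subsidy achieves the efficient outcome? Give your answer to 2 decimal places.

subsidy = $37.52 per unit

Social marginal cost = private MC − MEB = 9.02 + 1.12x.
Set SMC = demand: 9.02 + 1.12x = 128.43 - 2.35x → x* = 34.4121.
The Pigouvian subsidy equals MEB at x*: 8.96 + 0.83×34.4121 = 37.5220.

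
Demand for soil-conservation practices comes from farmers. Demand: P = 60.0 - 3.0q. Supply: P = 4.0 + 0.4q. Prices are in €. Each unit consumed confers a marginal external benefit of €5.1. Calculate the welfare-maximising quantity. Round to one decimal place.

Social marginal benefit = demand + MEB = 65.1 - 3.0q.
Set SMB = MC: 65.1 - 3.0q = 4.0 + 0.4q → q* = 17.9706.

q* = 18.0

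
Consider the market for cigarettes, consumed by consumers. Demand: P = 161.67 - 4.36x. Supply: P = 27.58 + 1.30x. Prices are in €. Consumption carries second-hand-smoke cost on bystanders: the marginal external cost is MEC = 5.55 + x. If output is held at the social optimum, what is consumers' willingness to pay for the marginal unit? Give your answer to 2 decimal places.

Social marginal benefit = demand − MEC = 156.12 - 5.36x.
Set SMB = MC: 156.12 - 5.36x = 27.58 + 1.30x → x* = 19.3003.
Consumer price on the demand curve at x*: 161.67 − 4.36×19.3003 = 77.5207.

P = €77.52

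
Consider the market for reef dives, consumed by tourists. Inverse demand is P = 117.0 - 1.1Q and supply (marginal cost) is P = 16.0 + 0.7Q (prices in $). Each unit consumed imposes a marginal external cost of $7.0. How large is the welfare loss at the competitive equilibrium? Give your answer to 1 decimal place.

DWL = $13.6

Market equilibrium (private): 16.0 + 0.7Q = 117.0 - 1.1Q → Q_m = 56.1111.
Social marginal benefit = demand − MEC = 110.0 - 1.1Q.
Set SMB = MC: 110.0 - 1.1Q = 16.0 + 0.7Q → Q* = 52.2222.
The loss is the area between SMB and MC from Q* to Q_m; with linear curves that's a triangle of height MEC(Q_m).
DWL = ½ × 3.8889 × 7.0000 = 13.6112.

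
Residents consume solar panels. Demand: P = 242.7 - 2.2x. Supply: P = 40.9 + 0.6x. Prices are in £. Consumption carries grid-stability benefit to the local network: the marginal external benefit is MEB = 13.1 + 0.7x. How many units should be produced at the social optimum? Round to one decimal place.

Social marginal benefit = demand + MEB = 255.8 - 1.5x.
Set SMB = MC: 255.8 - 1.5x = 40.9 + 0.6x → x* = 102.3333.

x* = 102.3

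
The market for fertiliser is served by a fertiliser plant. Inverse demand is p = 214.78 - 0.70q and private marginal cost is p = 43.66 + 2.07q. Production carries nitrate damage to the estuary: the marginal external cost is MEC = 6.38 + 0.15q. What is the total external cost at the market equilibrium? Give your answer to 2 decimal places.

680.35

Market equilibrium (private): 43.66 + 2.07q = 214.78 - 0.70q → q_m = 61.7762.
Total external cost = ∫₀^{q_m} (6.38 + 0.15q) dq = 6.38×61.7762 + ½×0.15×61.7762² = 680.3546.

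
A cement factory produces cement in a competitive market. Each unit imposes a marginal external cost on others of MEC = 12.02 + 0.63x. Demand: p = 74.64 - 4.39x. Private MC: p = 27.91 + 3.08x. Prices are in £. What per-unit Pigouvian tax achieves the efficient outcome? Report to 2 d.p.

tax = £14.72 per unit

Social marginal cost = private MC + MEC = 39.93 + 3.71x.
Set SMC = demand: 39.93 + 3.71x = 74.64 - 4.39x → x* = 4.2852.
The Pigouvian tax equals MEC at x*: 12.02 + 0.63×4.2852 = 14.7197.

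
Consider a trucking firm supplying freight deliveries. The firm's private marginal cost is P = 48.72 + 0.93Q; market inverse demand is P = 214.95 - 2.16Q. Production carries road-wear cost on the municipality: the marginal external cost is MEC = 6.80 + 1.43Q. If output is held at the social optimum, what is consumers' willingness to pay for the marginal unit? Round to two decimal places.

Social marginal cost = private MC + MEC = 55.52 + 2.36Q.
Set SMC = demand: 55.52 + 2.36Q = 214.95 - 2.16Q → Q* = 35.2721.
Consumer price on the demand curve at Q*: 214.95 − 2.16×35.2721 = 138.7623.

P = 138.76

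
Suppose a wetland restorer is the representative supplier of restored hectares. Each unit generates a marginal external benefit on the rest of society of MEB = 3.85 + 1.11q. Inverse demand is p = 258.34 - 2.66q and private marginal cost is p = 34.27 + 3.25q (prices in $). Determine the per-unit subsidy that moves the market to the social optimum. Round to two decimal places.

subsidy = $56.56 per unit

Social marginal cost = private MC − MEB = 30.42 + 2.14q.
Set SMC = demand: 30.42 + 2.14q = 258.34 - 2.66q → q* = 47.4833.
The Pigouvian subsidy equals MEB at q*: 3.85 + 1.11×47.4833 = 56.5565.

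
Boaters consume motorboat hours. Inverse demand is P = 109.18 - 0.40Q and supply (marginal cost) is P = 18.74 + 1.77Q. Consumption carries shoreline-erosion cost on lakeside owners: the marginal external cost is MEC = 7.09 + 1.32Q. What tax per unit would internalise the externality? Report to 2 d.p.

tax = 38.61 per unit

Social marginal benefit = demand − MEC = 102.09 - 1.72Q.
Set SMB = MC: 102.09 - 1.72Q = 18.74 + 1.77Q → Q* = 23.8825.
The Pigouvian tax equals MEC at Q*: 7.09 + 1.32×23.8825 = 38.6149.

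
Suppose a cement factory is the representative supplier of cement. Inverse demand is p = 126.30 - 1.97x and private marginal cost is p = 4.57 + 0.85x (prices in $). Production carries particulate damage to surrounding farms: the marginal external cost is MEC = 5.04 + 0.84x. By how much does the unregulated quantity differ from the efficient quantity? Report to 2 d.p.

Market equilibrium (private): 4.57 + 0.85x = 126.30 - 1.97x → x_m = 43.1667.
Social marginal cost = private MC + MEC = 9.61 + 1.69x.
Set SMC = demand: 9.61 + 1.69x = 126.30 - 1.97x → x* = 31.8825.
Gap = |43.1667 − 31.8825| = 11.2842.

11.28 units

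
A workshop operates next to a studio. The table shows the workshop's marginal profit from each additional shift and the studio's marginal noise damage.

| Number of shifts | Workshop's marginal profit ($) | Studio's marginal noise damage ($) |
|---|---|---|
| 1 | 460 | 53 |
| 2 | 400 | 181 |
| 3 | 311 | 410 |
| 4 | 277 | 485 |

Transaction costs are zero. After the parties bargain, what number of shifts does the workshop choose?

Bargaining reaches the level where marginal profit last exceeds marginal noise damage.
That holds through level 2 (400 ≥ 181) but not at 3 (311 < 410).

2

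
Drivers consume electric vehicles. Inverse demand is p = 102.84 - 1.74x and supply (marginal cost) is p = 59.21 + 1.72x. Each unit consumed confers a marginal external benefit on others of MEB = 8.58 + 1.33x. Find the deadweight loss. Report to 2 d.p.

Market equilibrium (private): 59.21 + 1.72x = 102.84 - 1.74x → x_m = 12.6098.
Social marginal benefit = demand + MEB = 111.42 - 0.41x.
Set SMB = MC: 111.42 - 0.41x = 59.21 + 1.72x → x* = 24.5117.
The welfare-loss triangle has base |x_m − x*| and height MEB(x_m) (the vertical gap between SMB and MC is zero at x* and MEB at x_m).
DWL = ½ × 11.9019 × 25.3511 = 150.8631.

DWL = 150.86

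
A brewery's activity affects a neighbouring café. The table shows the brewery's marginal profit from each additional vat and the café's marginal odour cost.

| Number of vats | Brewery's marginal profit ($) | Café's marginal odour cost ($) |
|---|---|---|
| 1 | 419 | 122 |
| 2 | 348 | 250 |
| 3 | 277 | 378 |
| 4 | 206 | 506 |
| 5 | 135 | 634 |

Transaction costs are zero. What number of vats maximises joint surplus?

2

Bargaining reaches the level where marginal profit last exceeds marginal odour cost.
That holds through level 2 (348 ≥ 250) but not at 3 (277 < 378).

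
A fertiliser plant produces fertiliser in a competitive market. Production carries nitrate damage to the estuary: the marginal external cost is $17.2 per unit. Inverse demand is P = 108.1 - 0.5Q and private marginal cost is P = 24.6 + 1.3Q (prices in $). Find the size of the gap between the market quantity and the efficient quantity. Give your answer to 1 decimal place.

Market equilibrium (private): 24.6 + 1.3Q = 108.1 - 0.5Q → Q_m = 46.3889.
Social marginal cost = private MC + MEC = 41.8 + 1.3Q.
Set SMC = demand: 41.8 + 1.3Q = 108.1 - 0.5Q → Q* = 36.8333.
Gap = |46.3889 − 36.8333| = 9.5556.

9.6 units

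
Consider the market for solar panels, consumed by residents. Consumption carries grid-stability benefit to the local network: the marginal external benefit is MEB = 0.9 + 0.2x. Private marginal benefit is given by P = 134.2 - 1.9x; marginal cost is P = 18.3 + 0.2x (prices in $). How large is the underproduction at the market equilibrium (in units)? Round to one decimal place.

6.3 units

Market equilibrium (private): 18.3 + 0.2x = 134.2 - 1.9x → x_m = 55.1905.
Social marginal benefit = demand + MEB = 135.1 - 1.7x.
Set SMB = MC: 135.1 - 1.7x = 18.3 + 0.2x → x* = 61.4737.
Gap = |55.1905 − 61.4737| = 6.2832.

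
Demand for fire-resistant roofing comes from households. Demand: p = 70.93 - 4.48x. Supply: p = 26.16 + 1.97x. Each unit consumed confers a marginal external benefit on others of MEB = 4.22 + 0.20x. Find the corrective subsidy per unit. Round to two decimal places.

subsidy = 5.79 per unit

Social marginal benefit = demand + MEB = 75.15 - 4.28x.
Set SMB = MC: 75.15 - 4.28x = 26.16 + 1.97x → x* = 7.8384.
The Pigouvian subsidy equals MEB at x*: 4.22 + 0.20×7.8384 = 5.7877.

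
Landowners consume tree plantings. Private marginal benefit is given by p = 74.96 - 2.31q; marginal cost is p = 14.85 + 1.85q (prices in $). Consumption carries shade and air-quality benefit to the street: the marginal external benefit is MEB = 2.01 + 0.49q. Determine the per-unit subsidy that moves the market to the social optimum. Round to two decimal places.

Social marginal benefit = demand + MEB = 76.97 - 1.82q.
Set SMB = MC: 76.97 - 1.82q = 14.85 + 1.85q → q* = 16.9264.
The Pigouvian subsidy equals MEB at q*: 2.01 + 0.49×16.9264 = 10.3039.

subsidy = $10.30 per unit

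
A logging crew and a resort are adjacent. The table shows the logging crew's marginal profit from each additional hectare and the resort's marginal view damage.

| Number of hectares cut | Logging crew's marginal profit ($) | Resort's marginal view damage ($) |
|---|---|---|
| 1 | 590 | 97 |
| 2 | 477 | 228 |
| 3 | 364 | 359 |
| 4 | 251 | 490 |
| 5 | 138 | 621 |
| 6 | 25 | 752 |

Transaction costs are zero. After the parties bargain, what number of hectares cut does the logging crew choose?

3

Bargaining reaches the level where marginal profit last exceeds marginal view damage.
That holds through level 3 (364 ≥ 359) but not at 4 (251 < 490).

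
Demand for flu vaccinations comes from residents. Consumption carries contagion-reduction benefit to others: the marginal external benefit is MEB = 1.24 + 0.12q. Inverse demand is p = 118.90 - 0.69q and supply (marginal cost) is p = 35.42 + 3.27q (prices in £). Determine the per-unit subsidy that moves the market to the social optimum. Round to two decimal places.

subsidy = £3.89 per unit

Social marginal benefit = demand + MEB = 120.14 - 0.57q.
Set SMB = MC: 120.14 - 0.57q = 35.42 + 3.27q → q* = 22.0625.
The Pigouvian subsidy equals MEB at q*: 1.24 + 0.12×22.0625 = 3.8875.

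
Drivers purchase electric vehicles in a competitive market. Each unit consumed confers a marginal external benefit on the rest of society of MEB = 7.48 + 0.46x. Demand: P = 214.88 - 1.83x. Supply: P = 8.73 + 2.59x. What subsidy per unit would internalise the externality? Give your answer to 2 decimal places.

subsidy = 32.30 per unit

Social marginal benefit = demand + MEB = 222.36 - 1.37x.
Set SMB = MC: 222.36 - 1.37x = 8.73 + 2.59x → x* = 53.9470.
The Pigouvian subsidy equals MEB at x*: 7.48 + 0.46×53.9470 = 32.2956.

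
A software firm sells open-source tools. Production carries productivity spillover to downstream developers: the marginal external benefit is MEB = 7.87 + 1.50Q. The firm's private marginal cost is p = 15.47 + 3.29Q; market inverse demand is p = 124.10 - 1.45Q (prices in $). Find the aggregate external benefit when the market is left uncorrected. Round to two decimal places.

Market equilibrium (private): 15.47 + 3.29Q = 124.10 - 1.45Q → Q_m = 22.9177.
Total external benefit = ∫₀^{Q_m} (7.87 + 1.50Q) dQ = 7.87×22.9177 + ½×1.50×22.9177² = 574.2780.

$574.28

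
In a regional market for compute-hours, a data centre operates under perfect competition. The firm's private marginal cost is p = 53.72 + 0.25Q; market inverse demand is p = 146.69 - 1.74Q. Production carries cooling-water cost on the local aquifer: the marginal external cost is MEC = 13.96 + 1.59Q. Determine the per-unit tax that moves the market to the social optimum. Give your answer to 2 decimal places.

Social marginal cost = private MC + MEC = 67.68 + 1.84Q.
Set SMC = demand: 67.68 + 1.84Q = 146.69 - 1.74Q → Q* = 22.0698.
The Pigouvian tax equals MEC at Q*: 13.96 + 1.59×22.0698 = 49.0510.

tax = 49.05 per unit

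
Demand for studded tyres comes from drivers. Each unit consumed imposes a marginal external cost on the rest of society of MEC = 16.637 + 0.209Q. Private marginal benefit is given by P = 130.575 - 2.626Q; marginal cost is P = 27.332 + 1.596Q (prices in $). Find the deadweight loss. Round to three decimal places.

DWL = $53.370

Market equilibrium (private): 27.332 + 1.596Q = 130.575 - 2.626Q → Q_m = 24.4536.
Social marginal benefit = demand − MEC = 113.938 - 2.835Q.
Set SMB = MC: 113.938 - 2.835Q = 27.332 + 1.596Q → Q* = 19.5455.
Height of the DWL triangle at Q_m is MC(Q_m) − SMB(Q_m) = MEC(Q_m) = 21.7478.
DWL = ½ × 4.9081 × 21.7478 = 53.3702.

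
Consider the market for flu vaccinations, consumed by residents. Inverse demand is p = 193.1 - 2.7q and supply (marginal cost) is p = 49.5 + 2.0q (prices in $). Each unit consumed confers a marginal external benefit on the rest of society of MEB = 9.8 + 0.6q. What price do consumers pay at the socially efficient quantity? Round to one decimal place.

Social marginal benefit = demand + MEB = 202.9 - 2.1q.
Set SMB = MC: 202.9 - 2.1q = 49.5 + 2.0q → q* = 37.4146.
Consumer price on the demand curve at q*: 193.1 − 2.7×37.4146 = 92.0806.

P = $92.1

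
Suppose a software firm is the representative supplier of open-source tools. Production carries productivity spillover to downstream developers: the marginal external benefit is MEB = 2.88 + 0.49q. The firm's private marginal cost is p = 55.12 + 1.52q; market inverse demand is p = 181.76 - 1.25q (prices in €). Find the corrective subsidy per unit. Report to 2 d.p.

Social marginal cost = private MC − MEB = 52.24 + 1.03q.
Set SMC = demand: 52.24 + 1.03q = 181.76 - 1.25q → q* = 56.8070.
The Pigouvian subsidy equals MEB at q*: 2.88 + 0.49×56.8070 = 30.7154.

subsidy = €30.72 per unit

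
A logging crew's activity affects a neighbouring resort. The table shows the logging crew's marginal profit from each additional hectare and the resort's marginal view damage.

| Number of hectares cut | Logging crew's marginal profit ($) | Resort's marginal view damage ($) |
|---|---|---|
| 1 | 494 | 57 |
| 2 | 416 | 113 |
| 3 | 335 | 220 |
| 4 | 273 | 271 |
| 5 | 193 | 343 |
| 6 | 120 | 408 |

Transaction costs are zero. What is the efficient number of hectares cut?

4

Bargaining reaches the level where marginal profit last exceeds marginal view damage.
That holds through level 4 (273 ≥ 271) but not at 5 (193 < 343).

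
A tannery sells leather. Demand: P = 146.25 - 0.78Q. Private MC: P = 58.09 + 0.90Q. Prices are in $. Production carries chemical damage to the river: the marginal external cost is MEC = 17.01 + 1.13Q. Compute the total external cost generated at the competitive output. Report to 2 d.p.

$2448.49

Market equilibrium (private): 58.09 + 0.90Q = 146.25 - 0.78Q → Q_m = 52.4762.
Total external cost = ∫₀^{Q_m} (17.01 + 1.13Q) dQ = 17.01×52.4762 + ½×1.13×52.4762² = 2448.4898.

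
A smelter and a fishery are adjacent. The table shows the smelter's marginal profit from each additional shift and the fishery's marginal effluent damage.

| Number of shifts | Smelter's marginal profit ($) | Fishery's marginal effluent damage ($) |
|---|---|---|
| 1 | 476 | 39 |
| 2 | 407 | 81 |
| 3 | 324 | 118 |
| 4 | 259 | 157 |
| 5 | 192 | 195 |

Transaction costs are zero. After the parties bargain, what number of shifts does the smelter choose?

4

Bargaining reaches the level where marginal profit last exceeds marginal effluent damage.
That holds through level 4 (259 ≥ 157) but not at 5 (192 < 195).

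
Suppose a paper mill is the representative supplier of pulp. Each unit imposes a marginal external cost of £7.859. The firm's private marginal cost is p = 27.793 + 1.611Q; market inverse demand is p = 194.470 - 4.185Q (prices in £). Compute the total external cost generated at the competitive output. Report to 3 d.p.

Market equilibrium (private): 27.793 + 1.611Q = 194.470 - 4.185Q → Q_m = 28.7572.
Total external cost = MEC × Q_m = 7.859 × 28.7572 = 226.0028.

£226.003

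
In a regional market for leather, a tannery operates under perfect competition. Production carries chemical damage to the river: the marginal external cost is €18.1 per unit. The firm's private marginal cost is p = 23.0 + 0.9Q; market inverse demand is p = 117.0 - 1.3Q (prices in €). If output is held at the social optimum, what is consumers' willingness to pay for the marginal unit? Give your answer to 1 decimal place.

Social marginal cost = private MC + MEC = 41.1 + 0.9Q.
Set SMC = demand: 41.1 + 0.9Q = 117.0 - 1.3Q → Q* = 34.5000.
Consumer price on the demand curve at Q*: 117.0 − 1.3×34.5000 = 72.1500.

P = €72.2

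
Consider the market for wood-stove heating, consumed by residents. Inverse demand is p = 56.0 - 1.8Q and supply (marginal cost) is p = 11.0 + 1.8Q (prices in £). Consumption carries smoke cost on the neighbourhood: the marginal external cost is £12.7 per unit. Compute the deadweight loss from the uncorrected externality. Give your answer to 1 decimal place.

Market equilibrium (private): 11.0 + 1.8Q = 56.0 - 1.8Q → Q_m = 12.5000.
Social marginal benefit = demand − MEC = 43.3 - 1.8Q.
Set SMB = MC: 43.3 - 1.8Q = 11.0 + 1.8Q → Q* = 8.9722.
Height of the DWL triangle at Q_m is MC(Q_m) − SMB(Q_m) = MEC(Q_m) = 12.7000.
DWL = ½ × 3.5278 × 12.7000 = 22.4015.

DWL = £22.4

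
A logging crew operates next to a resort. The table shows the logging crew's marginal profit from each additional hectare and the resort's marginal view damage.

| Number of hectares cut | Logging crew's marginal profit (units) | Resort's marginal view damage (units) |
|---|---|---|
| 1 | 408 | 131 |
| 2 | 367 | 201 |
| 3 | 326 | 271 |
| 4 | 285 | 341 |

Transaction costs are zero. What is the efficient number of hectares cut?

3

Bargaining reaches the level where marginal profit last exceeds marginal view damage.
That holds through level 3 (326 ≥ 271) but not at 4 (285 < 341).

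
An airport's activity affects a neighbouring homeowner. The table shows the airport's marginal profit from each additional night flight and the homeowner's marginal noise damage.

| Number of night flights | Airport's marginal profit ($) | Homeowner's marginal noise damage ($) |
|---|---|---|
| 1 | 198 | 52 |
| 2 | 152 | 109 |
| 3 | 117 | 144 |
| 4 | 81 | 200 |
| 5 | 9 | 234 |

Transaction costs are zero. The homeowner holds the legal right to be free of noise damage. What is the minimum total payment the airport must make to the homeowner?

$161

Efficient level: marginal profit ≥ marginal noise damage through level 2, so k* = 2.
With the homeowner holding the right, the airport must at least compensate total damage at k*: 52 + 109 = 161.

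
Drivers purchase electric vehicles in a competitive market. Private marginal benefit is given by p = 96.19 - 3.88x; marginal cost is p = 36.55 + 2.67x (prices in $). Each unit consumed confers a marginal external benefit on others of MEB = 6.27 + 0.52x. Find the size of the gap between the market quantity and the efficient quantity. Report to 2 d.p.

Market equilibrium (private): 36.55 + 2.67x = 96.19 - 3.88x → x_m = 9.1053.
Social marginal benefit = demand + MEB = 102.46 - 3.36x.
Set SMB = MC: 102.46 - 3.36x = 36.55 + 2.67x → x* = 10.9303.
Gap = |9.1053 − 10.9303| = 1.8250.

1.83 units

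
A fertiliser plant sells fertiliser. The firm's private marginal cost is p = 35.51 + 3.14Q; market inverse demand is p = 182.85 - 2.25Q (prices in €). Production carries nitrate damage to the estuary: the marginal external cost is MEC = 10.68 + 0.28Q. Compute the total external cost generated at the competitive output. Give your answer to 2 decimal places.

€396.56

Market equilibrium (private): 35.51 + 3.14Q = 182.85 - 2.25Q → Q_m = 27.3358.
Total external cost = ∫₀^{Q_m} (10.68 + 0.28Q) dQ = 10.68×27.3358 + ½×0.28×27.3358² = 396.5608.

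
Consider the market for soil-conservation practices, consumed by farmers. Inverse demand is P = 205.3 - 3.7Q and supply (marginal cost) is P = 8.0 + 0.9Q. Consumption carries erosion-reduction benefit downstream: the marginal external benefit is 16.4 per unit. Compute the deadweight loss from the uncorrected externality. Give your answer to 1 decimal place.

Market equilibrium (private): 8.0 + 0.9Q = 205.3 - 3.7Q → Q_m = 42.8913.
Social marginal benefit = demand + MEB = 221.7 - 3.7Q.
Set SMB = MC: 221.7 - 3.7Q = 8.0 + 0.9Q → Q* = 46.4565.
The loss is the area between SMB and MC from Q* to Q_m; with linear curves that's a triangle of height MEB(Q_m).
DWL = ½ × 3.5652 × 16.4000 = 29.2346.

DWL = 29.2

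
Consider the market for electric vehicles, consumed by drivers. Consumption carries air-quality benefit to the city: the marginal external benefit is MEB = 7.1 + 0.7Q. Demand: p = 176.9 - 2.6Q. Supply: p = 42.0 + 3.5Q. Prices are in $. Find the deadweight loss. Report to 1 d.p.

Market equilibrium (private): 42.0 + 3.5Q = 176.9 - 2.6Q → Q_m = 22.1148.
Social marginal benefit = demand + MEB = 184.0 - 1.9Q.
Set SMB = MC: 184.0 - 1.9Q = 42.0 + 3.5Q → Q* = 26.2963.
Between Q* and Q_m the wedge SMB − MC runs linearly from 0 to MEB(Q_m), so the loss is a triangle.
DWL = ½ × 4.1815 × 22.5803 = 47.2098.

DWL = $47.2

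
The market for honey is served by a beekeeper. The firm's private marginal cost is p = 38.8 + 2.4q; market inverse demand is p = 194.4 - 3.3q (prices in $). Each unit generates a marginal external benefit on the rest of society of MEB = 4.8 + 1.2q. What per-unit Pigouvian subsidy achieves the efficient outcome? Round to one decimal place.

subsidy = $47.6 per unit

Social marginal cost = private MC − MEB = 34.0 + 1.2q.
Set SMC = demand: 34.0 + 1.2q = 194.4 - 3.3q → q* = 35.6444.
The Pigouvian subsidy equals MEB at q*: 4.8 + 1.2×35.6444 = 47.5733.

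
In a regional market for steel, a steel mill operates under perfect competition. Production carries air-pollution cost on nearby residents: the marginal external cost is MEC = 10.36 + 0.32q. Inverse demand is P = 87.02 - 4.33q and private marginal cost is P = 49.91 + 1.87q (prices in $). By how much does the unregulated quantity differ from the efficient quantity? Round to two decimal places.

Market equilibrium (private): 49.91 + 1.87q = 87.02 - 4.33q → q_m = 5.9855.
Social marginal cost = private MC + MEC = 60.27 + 2.19q.
Set SMC = demand: 60.27 + 2.19q = 87.02 - 4.33q → q* = 4.1028.
Gap = |5.9855 − 4.1028| = 1.8827.

1.88 units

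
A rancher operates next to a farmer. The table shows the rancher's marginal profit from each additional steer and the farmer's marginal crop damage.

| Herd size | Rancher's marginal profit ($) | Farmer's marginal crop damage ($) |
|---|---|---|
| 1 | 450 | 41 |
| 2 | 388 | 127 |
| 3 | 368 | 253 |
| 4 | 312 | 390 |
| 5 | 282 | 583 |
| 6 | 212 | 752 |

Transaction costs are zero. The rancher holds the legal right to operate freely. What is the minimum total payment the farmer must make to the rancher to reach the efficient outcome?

$806

Left alone the rancher would choose level 6 (marginal profit stays positive).
Efficient level: k* = 3 (marginal profit ≥ marginal crop damage through 3).
The farmer must at least cover the rancher's forgone profit from cutting 6→3: 312 + 282 + 212 = 806.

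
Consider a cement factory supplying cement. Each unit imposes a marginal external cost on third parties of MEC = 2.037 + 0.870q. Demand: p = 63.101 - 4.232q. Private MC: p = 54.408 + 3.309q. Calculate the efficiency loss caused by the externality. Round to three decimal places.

Market equilibrium (private): 54.408 + 3.309q = 63.101 - 4.232q → q_m = 1.1528.
Social marginal cost = private MC + MEC = 56.445 + 4.179q.
Set SMC = demand: 56.445 + 4.179q = 63.101 - 4.232q → q* = 0.7913.
Height of the DWL triangle at q_m is SMC(q_m) − demand(q_m) = MEC(q_m) = 3.0399.
DWL = ½ × 0.3615 × 3.0399 = 0.5495.

DWL = 0.549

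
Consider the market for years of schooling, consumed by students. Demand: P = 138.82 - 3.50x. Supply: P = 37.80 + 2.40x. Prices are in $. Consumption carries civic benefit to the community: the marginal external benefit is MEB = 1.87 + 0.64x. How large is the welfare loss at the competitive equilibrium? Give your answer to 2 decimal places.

DWL = $15.64

Market equilibrium (private): 37.80 + 2.40x = 138.82 - 3.50x → x_m = 17.1220.
Social marginal benefit = demand + MEB = 140.69 - 2.86x.
Set SMB = MC: 140.69 - 2.86x = 37.80 + 2.40x → x* = 19.5608.
Between x* and x_m the wedge SMB − MC runs linearly from 0 to MEB(x_m), so the loss is a triangle.
DWL = ½ × 2.4388 × 12.8281 = 15.6426.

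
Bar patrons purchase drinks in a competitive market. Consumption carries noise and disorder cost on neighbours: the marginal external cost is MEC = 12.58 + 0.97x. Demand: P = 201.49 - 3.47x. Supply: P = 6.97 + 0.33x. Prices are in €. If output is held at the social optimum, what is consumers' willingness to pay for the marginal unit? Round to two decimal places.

P = €69.14

Social marginal benefit = demand − MEC = 188.91 - 4.44x.
Set SMB = MC: 188.91 - 4.44x = 6.97 + 0.33x → x* = 38.1426.
Consumer price on the demand curve at x*: 201.49 − 3.47×38.1426 = 69.1352.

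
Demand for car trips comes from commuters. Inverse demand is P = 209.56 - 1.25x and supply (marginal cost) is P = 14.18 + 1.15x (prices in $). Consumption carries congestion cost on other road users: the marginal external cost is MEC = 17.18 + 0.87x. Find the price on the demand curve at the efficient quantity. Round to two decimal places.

Social marginal benefit = demand − MEC = 192.38 - 2.12x.
Set SMB = MC: 192.38 - 2.12x = 14.18 + 1.15x → x* = 54.4954.
Consumer price on the demand curve at x*: 209.56 − 1.25×54.4954 = 141.4408.

P = $141.44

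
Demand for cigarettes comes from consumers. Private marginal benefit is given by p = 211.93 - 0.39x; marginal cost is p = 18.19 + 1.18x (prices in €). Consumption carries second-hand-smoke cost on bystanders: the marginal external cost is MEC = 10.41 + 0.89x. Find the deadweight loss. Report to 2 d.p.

Market equilibrium (private): 18.19 + 1.18x = 211.93 - 0.39x → x_m = 123.4013.
Social marginal benefit = demand − MEC = 201.52 - 1.28x.
Set SMB = MC: 201.52 - 1.28x = 18.19 + 1.18x → x* = 74.5244.
Height of the DWL triangle at x_m is MC(x_m) − SMB(x_m) = MEC(x_m) = 120.2371.
DWL = ½ × 48.8769 × 120.2371 = 2938.4084.

DWL = €2938.41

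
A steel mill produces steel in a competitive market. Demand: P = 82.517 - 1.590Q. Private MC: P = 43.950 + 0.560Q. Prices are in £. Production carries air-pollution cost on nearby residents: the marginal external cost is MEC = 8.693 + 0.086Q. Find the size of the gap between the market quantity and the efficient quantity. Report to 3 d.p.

Market equilibrium (private): 43.950 + 0.560Q = 82.517 - 1.590Q → Q_m = 17.9381.
Social marginal cost = private MC + MEC = 52.643 + 0.646Q.
Set SMC = demand: 52.643 + 0.646Q = 82.517 - 1.590Q → Q* = 13.3605.
Gap = |17.9381 − 13.3605| = 4.5776.

4.578 units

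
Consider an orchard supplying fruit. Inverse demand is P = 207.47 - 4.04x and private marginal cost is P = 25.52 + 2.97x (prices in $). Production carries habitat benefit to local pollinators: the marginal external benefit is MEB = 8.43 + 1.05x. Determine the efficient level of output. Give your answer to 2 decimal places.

Social marginal cost = private MC − MEB = 17.09 + 1.92x.
Set SMC = demand: 17.09 + 1.92x = 207.47 - 4.04x → x* = 31.9430.

x* = 31.94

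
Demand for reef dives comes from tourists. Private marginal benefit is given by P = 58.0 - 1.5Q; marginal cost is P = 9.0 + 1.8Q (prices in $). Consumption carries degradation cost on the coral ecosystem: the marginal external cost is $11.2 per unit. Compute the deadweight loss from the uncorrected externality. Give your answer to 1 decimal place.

DWL = $19.0

Market equilibrium (private): 9.0 + 1.8Q = 58.0 - 1.5Q → Q_m = 14.8485.
Social marginal benefit = demand − MEC = 46.8 - 1.5Q.
Set SMB = MC: 46.8 - 1.5Q = 9.0 + 1.8Q → Q* = 11.4545.
Height of the DWL triangle at Q_m is MC(Q_m) − SMB(Q_m) = MEC(Q_m) = 11.2000.
DWL = ½ × 3.3940 × 11.2000 = 19.0064.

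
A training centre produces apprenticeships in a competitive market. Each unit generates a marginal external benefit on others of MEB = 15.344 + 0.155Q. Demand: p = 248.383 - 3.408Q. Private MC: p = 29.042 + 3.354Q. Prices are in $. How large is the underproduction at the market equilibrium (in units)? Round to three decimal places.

Market equilibrium (private): 29.042 + 3.354Q = 248.383 - 3.408Q → Q_m = 32.4373.
Social marginal cost = private MC − MEB = 13.698 + 3.199Q.
Set SMC = demand: 13.698 + 3.199Q = 248.383 - 3.408Q → Q* = 35.5207.
Gap = |32.4373 − 35.5207| = 3.0834.

3.083 units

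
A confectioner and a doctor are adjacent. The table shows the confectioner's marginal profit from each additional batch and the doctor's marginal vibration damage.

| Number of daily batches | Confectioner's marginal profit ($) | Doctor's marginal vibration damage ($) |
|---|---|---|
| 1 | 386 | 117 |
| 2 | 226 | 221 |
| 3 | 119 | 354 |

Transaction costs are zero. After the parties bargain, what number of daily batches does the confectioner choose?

2

Bargaining reaches the level where marginal profit last exceeds marginal vibration damage.
That holds through level 2 (226 ≥ 221) but not at 3 (119 < 354).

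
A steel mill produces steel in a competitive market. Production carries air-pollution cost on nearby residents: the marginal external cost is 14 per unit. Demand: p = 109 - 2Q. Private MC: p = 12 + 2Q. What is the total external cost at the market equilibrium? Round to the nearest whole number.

Market equilibrium (private): 12 + 2Q = 109 - 2Q → Q_m = 24.2500.
Total external cost = MEC × Q_m = 14 × 24.2500 = 339.5000.

340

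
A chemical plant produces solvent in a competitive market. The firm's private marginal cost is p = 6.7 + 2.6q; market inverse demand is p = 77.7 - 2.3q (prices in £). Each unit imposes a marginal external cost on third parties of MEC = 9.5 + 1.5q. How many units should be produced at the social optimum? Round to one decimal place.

q* = 9.6

Social marginal cost = private MC + MEC = 16.2 + 4.1q.
Set SMC = demand: 16.2 + 4.1q = 77.7 - 2.3q → q* = 9.6094.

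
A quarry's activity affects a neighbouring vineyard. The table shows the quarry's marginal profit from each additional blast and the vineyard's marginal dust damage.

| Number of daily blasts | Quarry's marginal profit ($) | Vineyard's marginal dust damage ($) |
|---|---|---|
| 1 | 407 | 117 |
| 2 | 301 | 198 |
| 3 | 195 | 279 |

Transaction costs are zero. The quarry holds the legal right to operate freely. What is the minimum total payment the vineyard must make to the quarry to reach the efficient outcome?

$195

Left alone the quarry would choose level 3 (marginal profit stays positive).
Efficient level: k* = 2 (marginal profit ≥ marginal dust damage through 2).
The vineyard must at least cover the quarry's forgone profit from cutting 3→2: 195 = 195.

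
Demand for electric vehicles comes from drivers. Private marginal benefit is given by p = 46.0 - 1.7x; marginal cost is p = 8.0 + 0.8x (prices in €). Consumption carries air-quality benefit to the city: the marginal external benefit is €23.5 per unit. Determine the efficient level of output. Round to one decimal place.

x* = 24.6

Social marginal benefit = demand + MEB = 69.5 - 1.7x.
Set SMB = MC: 69.5 - 1.7x = 8.0 + 0.8x → x* = 24.6000.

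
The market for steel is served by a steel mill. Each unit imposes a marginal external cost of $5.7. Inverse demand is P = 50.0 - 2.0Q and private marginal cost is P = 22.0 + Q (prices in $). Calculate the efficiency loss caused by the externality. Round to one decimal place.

DWL = $5.4

Market equilibrium (private): 22.0 + Q = 50.0 - 2.0Q → Q_m = 9.3333.
Social marginal cost = private MC + MEC = 27.7 + Q.
Set SMC = demand: 27.7 + Q = 50.0 - 2.0Q → Q* = 7.4333.
The loss is the area between SMC and demand from Q* to Q_m; with linear curves that's a triangle of height MEC(Q_m).
DWL = ½ × 1.9000 × 5.7000 = 5.4150.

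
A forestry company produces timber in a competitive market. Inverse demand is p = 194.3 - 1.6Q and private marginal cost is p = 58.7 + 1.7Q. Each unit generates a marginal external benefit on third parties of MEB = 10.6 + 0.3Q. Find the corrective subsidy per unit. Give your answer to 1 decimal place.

Social marginal cost = private MC − MEB = 48.1 + 1.4Q.
Set SMC = demand: 48.1 + 1.4Q = 194.3 - 1.6Q → Q* = 48.7333.
The Pigouvian subsidy equals MEB at Q*: 10.6 + 0.3×48.7333 = 25.2200.

subsidy = 25.2 per unit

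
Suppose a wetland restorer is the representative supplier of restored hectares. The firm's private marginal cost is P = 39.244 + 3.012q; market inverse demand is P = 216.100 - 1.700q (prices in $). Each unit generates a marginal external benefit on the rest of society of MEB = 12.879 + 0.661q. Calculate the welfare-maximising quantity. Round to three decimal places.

Social marginal cost = private MC − MEB = 26.365 + 2.351q.
Set SMC = demand: 26.365 + 2.351q = 216.100 - 1.700q → q* = 46.8366.

q* = 46.837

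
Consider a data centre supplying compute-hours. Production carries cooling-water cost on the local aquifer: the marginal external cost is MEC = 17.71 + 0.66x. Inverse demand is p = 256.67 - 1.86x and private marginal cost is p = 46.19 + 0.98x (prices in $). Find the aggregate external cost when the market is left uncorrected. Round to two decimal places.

$3125.12

Market equilibrium (private): 46.19 + 0.98x = 256.67 - 1.86x → x_m = 74.1127.
Total external cost = ∫₀^{x_m} (17.71 + 0.66x) dx = 17.71×74.1127 + ½×0.66×74.1127² = 3125.1244.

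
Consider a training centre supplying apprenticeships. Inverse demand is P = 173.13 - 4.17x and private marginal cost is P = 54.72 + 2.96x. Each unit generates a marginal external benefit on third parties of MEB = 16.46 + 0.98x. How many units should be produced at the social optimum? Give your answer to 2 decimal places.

x* = 21.93

Social marginal cost = private MC − MEB = 38.26 + 1.98x.
Set SMC = demand: 38.26 + 1.98x = 173.13 - 4.17x → x* = 21.9301.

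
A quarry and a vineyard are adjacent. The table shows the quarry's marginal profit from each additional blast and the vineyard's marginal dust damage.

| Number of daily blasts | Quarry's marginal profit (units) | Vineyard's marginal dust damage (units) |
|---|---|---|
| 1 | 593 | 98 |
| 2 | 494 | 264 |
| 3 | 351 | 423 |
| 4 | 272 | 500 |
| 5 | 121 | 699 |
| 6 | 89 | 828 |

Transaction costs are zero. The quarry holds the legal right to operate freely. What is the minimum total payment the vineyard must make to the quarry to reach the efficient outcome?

833

Left alone the quarry would choose level 6 (marginal profit stays positive).
Efficient level: k* = 2 (marginal profit ≥ marginal dust damage through 2).
The vineyard must at least cover the quarry's forgone profit from cutting 6→2: 351 + 272 + 121 + 89 = 833.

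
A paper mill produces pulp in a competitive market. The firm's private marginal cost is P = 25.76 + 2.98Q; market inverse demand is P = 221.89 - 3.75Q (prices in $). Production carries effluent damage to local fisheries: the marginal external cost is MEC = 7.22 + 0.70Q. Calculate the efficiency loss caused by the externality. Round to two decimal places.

Market equilibrium (private): 25.76 + 2.98Q = 221.89 - 3.75Q → Q_m = 29.1426.
Social marginal cost = private MC + MEC = 32.98 + 3.68Q.
Set SMC = demand: 32.98 + 3.68Q = 221.89 - 3.75Q → Q* = 25.4253.
Height of the DWL triangle at Q_m is SMC(Q_m) − demand(Q_m) = MEC(Q_m) = 27.6199.
DWL = ½ × 3.7173 × 27.6199 = 51.3357.

DWL = $51.34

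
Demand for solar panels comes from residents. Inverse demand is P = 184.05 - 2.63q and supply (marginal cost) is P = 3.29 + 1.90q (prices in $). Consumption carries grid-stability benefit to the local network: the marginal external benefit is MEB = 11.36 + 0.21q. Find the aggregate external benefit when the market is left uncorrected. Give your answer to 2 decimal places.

$620.48

Market equilibrium (private): 3.29 + 1.90q = 184.05 - 2.63q → q_m = 39.9029.
Total external benefit = ∫₀^{q_m} (11.36 + 0.21q) dq = 11.36×39.9029 + ½×0.21×39.9029² = 620.4823.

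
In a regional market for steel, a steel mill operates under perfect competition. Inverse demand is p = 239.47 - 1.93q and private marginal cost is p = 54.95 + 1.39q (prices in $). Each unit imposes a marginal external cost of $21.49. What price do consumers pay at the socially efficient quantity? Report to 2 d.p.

P = $144.70

Social marginal cost = private MC + MEC = 76.44 + 1.39q.
Set SMC = demand: 76.44 + 1.39q = 239.47 - 1.93q → q* = 49.1054.
Consumer price on the demand curve at q*: 239.47 − 1.93×49.1054 = 144.6966.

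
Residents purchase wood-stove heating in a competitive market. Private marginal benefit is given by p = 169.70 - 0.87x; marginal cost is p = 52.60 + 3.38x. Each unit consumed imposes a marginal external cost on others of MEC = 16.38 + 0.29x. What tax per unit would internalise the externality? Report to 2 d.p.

tax = 22.81 per unit

Social marginal benefit = demand − MEC = 153.32 - 1.16x.
Set SMB = MC: 153.32 - 1.16x = 52.60 + 3.38x → x* = 22.1850.
The Pigouvian tax equals MEC at x*: 16.38 + 0.29×22.1850 = 22.8137.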